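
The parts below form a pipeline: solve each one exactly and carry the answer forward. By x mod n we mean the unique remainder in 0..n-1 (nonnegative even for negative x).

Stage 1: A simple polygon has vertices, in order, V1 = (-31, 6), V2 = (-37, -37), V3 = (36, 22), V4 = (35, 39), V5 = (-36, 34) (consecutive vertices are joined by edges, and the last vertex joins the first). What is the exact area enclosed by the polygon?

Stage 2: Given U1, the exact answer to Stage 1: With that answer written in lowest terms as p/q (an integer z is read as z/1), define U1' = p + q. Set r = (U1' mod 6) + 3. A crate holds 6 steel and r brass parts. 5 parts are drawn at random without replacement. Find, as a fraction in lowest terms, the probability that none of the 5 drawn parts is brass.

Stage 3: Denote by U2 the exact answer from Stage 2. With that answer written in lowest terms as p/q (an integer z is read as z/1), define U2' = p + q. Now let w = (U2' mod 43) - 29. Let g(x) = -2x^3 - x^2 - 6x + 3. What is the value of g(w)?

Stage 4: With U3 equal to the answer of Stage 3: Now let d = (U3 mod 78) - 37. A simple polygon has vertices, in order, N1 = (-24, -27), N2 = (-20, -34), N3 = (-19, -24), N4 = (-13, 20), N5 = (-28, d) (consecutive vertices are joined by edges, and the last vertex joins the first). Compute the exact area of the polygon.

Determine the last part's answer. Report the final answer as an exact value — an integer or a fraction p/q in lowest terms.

833/2

Stage 1: cross terms: (-31*-37 - -37*6)=1369, (-37*22 - 36*-37)=518, (36*39 - 35*22)=634, (35*34 - -36*39)=2594, (-36*6 - -31*34)=838; twice the area = |5953| = 5953; area = 5953/2; answer 5953/2
Stage 2: U1 = 5953/2; threaded value p + q = 5955; r = 6; total draws C(12,5) = 792; favorable C(6,5) = 6; P = 1/132; answer 1/132
Stage 3: U2 = 1/132; threaded value p + q = 133; w = -25; -2*(-25)^3 - 1*(-25)^2 - 6*(-25)^1 + 3 = (31250) + (-625) + (150) + (3) = 30778; answer 30778
Stage 4: U3 = 30778; d = 9; cross terms: (-24*-34 - -20*-27)=276, (-20*-24 - -19*-34)=-166, (-19*20 - -13*-24)=-692, (-13*9 - -28*20)=443, (-28*-27 - -24*9)=972; twice the area = |833| = 833; area = 833/2; answer 833/2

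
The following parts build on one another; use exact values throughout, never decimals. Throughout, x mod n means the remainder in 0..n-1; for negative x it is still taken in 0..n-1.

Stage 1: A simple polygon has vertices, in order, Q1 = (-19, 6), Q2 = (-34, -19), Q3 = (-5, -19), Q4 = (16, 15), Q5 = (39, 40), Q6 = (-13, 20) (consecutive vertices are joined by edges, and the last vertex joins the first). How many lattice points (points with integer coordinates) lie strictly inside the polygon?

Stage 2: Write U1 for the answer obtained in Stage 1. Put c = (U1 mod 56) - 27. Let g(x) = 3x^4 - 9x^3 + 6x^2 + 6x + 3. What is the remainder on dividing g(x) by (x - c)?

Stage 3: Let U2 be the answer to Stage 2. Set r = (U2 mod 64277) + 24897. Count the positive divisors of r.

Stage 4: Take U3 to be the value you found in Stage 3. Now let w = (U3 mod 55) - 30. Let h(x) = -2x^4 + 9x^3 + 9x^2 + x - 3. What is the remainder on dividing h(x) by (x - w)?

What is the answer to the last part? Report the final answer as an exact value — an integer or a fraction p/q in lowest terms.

75

Stage 1: cross terms: (-19*-19 - -34*6)=565, (-34*-19 - -5*-19)=551, (-5*15 - 16*-19)=229, (16*40 - 39*15)=55, (39*20 - -13*40)=1300, (-13*6 - -19*20)=302; twice the area = |3002| = 3002; area = 1501; boundary points = 5 + 29 + 1 + 1 + 4 + 2 = 42; strictly interior points = area - boundary/2 + 1 = 1481; answer 1481
Stage 2: U1 = 1481; c = -2; remainder = value at the root: 3*(-2)^4 - 9*(-2)^3 + 6*(-2)^2 + 6*(-2)^1 + 3 = (48) + (72) + (24) + (-12) + (3) = 135; answer 135
Stage 3: U2 = 135; r = 25032; 25032 = 2^3 * 3 * 7 * 149; number of divisors = (3+1) * (1+1) * (1+1) * (1+1) = 32; answer 32
Stage 4: U3 = 32; w = 2; remainder = value at the root: -2*(2)^4 + 9*(2)^3 + 9*(2)^2 + 1*(2)^1 - 3 = (-32) + (72) + (36) + (2) + (-3) = 75; answer 75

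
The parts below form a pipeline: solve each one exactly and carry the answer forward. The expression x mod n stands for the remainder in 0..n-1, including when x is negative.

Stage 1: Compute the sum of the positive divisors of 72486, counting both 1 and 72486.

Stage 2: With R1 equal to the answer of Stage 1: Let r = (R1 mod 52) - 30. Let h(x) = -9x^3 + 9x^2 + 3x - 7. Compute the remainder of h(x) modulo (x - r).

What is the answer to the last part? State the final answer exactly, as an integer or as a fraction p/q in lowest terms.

251003

Stage 1: 72486 = 2 * 3^2 * 4027; sigma = (1 + 2) * (1 + 3 + 9) * (1 + 4027) = 3 * 13 * 4028 = 157092; answer 157092
Stage 2: R1 = 157092; r = -30; remainder = value at the root: -9*(-30)^3 + 9*(-30)^2 + 3*(-30)^1 - 7 = (243000) + (8100) + (-90) + (-7) = 251003; answer 251003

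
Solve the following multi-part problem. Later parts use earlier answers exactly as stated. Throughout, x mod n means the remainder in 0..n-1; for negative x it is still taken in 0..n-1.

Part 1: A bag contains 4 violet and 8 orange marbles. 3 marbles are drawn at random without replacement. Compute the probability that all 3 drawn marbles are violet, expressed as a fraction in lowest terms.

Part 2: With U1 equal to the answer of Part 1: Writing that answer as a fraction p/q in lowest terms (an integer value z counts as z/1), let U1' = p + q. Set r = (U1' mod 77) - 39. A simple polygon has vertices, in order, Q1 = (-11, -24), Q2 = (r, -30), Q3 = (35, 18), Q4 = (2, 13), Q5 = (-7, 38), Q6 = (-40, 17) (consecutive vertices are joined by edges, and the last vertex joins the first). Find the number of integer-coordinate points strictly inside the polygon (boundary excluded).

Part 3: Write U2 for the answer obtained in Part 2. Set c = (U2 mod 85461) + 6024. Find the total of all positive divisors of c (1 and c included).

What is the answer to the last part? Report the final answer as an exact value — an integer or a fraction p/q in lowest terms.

17640

Part 1: total draws C(12,3) = 220; favorable C(4,3) = 4; P = 1/55; answer 1/55
Part 2: U1 = 1/55; threaded value p + q = 56; r = 17; cross terms: (-11*-30 - 17*-24)=738, (17*18 - 35*-30)=1356, (35*13 - 2*18)=419, (2*38 - -7*13)=167, (-7*17 - -40*38)=1401, (-40*-24 - -11*17)=1147; twice the area = |5228| = 5228; area = 2614; boundary points = 2 + 6 + 1 + 1 + 3 + 1 = 14; strictly interior points = area - boundary/2 + 1 = 2608; answer 2608
Part 3: U2 = 2608; c = 8632; 8632 = 2^3 * 13 * 83; sigma = (1 + 2 + 4 + 8) * (1 + 13) * (1 + 83) = 15 * 14 * 84 = 17640; answer 17640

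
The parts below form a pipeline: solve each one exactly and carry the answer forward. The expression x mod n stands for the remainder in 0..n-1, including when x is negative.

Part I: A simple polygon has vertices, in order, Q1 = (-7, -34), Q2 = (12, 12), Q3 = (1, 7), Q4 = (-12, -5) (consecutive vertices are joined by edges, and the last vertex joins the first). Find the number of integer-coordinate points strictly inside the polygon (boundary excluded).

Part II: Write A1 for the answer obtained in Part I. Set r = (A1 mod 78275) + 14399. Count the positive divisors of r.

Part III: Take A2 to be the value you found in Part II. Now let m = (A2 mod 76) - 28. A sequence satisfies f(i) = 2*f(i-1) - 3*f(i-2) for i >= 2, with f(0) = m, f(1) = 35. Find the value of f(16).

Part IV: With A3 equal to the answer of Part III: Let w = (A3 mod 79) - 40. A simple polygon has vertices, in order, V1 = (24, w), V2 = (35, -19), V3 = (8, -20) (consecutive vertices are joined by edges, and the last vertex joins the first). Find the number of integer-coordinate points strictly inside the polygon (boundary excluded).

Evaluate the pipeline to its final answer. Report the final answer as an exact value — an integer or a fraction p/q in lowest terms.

Part I: cross terms: (-7*12 - 12*-34)=324, (12*7 - 1*12)=72, (1*-5 - -12*7)=79, (-12*-34 - -7*-5)=373; twice the area = |848| = 848; area = 424; boundary points = 1 + 1 + 1 + 1 = 4; strictly interior points = area - boundary/2 + 1 = 423; answer 423
Part II: A1 = 423; r = 14822; 14822 = 2 * 7411; number of divisors = (1+1) * (1+1) = 4; answer 4
Part III: A2 = 4; m = -24; f(2) = 2*(35) - 3*(-24) = 142; iterating: f(2)=142, f(3)=179, f(4)=-68, f(5)=-673, f(6)=-1142, f(7)=-265, f(8)=2896, f(9)=6587, f(10)=4486, f(11)=-10789, f(12)=-35036, f(13)=-37705, f(14)=29698, f(15)=172511, f(16)=255928; answer 255928
Part IV: A3 = 255928; w = 7; cross terms: (24*-19 - 35*7)=-701, (35*-20 - 8*-19)=-548, (8*7 - 24*-20)=536; twice the area = |-713| = 713; area = 713/2; boundary points = 1 + 1 + 1 = 3; strictly interior points = area - boundary/2 + 1 = 356; answer 356

356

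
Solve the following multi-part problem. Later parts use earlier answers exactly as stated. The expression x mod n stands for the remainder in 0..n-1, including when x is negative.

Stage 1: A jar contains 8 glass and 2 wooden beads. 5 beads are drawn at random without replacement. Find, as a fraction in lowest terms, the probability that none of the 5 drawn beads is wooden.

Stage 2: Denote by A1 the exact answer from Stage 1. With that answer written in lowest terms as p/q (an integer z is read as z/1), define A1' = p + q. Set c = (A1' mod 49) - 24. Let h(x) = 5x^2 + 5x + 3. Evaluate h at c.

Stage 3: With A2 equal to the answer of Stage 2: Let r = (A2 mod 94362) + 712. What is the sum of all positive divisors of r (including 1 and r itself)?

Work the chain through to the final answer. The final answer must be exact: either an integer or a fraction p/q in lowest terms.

Stage 1: total draws C(10,5) = 252; favorable C(8,5) = 56; P = 2/9; answer 2/9
Stage 2: A1 = 2/9; threaded value p + q = 11; c = -13; 5*(-13)^2 + 5*(-13)^1 + 3 = (845) + (-65) + (3) = 783; answer 783
Stage 3: A2 = 783; r = 1495; 1495 = 5 * 13 * 23; sigma = (1 + 5) * (1 + 13) * (1 + 23) = 6 * 14 * 24 = 2016; answer 2016

2016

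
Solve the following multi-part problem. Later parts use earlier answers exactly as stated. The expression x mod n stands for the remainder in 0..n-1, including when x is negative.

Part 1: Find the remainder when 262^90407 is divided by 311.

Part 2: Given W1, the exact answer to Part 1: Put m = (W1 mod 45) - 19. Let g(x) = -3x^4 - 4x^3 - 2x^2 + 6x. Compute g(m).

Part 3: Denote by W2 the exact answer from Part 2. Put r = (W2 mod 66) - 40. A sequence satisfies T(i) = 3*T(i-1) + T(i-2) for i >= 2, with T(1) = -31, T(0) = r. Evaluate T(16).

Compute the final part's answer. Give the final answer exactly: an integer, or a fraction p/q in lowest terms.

-2195055583

Part 1: squarings mod 311: 262^1=262, 262^2=224, 262^4=105, 262^8=140, 262^16=7, 262^32=49, 262^64=224, 262^128=105, 262^256=140, 262^512=7, 262^1024=49, 262^2048=224, 262^4096=105, 262^8192=140, 262^16384=7, 262^32768=49, 262^65536=224; 262^90407 = 262^1 * 262^2 * 262^4 * 262^32 * 262^256 * 262^8192 * 262^16384 * 262^65536 = 11 (mod 311); answer 11
Part 2: W1 = 11; m = -8; -3*(-8)^4 - 4*(-8)^3 - 2*(-8)^2 + 6*(-8)^1 = (-12288) + (2048) + (-128) + (-48) = -10416; answer -10416
Part 3: W2 = -10416; r = -28; T(2) = 3*(-31) + 1*(-28) = -121; iterating: T(2)=-121, T(3)=-394, T(4)=-1303, T(5)=-4303, T(6)=-14212, T(7)=-46939, T(8)=-155029, T(9)=-512026, T(10)=-1691107, T(11)=-5585347, T(12)=-18447148, T(13)=-60926791, T(14)=-201227521, T(15)=-664609354, T(16)=-2195055583; answer -2195055583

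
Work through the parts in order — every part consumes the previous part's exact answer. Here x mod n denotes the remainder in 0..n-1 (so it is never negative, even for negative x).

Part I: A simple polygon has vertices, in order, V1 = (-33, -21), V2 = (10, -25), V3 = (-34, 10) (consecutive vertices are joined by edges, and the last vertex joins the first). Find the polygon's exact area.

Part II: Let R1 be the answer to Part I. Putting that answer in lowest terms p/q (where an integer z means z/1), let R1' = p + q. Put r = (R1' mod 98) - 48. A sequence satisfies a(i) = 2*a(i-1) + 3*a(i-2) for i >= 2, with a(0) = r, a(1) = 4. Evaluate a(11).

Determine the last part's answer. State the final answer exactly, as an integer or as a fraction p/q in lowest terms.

575722

Part I: cross terms: (-33*-25 - 10*-21)=1035, (10*10 - -34*-25)=-750, (-34*-21 - -33*10)=1044; twice the area = |1329| = 1329; area = 1329/2; answer 1329/2
Part II: R1 = 1329/2; threaded value p + q = 1331; r = 9; a(2) = 2*(4) + 3*(9) = 35; iterating: a(2)=35, a(3)=82, a(4)=269, a(5)=784, a(6)=2375, a(7)=7102, a(8)=21329, a(9)=63964, a(10)=191915, a(11)=575722; answer 575722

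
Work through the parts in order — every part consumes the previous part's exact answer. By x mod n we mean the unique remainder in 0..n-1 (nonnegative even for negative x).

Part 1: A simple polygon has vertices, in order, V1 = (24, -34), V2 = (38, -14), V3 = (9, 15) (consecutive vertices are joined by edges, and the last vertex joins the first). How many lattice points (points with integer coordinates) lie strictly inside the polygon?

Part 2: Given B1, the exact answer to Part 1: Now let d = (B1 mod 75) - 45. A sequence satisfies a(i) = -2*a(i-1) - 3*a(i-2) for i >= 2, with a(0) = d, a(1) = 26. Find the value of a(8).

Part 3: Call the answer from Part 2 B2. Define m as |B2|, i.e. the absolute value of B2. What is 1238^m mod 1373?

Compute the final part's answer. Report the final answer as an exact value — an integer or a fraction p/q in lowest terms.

Part 1: cross terms: (24*-14 - 38*-34)=956, (38*15 - 9*-14)=696, (9*-34 - 24*15)=-666; twice the area = |986| = 986; area = 493; boundary points = 2 + 29 + 1 = 32; strictly interior points = area - boundary/2 + 1 = 478; answer 478
Part 2: B1 = 478; d = -17; a(2) = -2*(26) - 3*(-17) = -1; iterating: a(2)=-1, a(3)=-76, a(4)=155, a(5)=-82, a(6)=-301, a(7)=848, a(8)=-793; answer -793
Part 3: B2 = -793; m = 793; squarings mod 1373: 1238^1=1238, 1238^2=376, 1238^4=1330, 1238^8=476, 1238^16=31, 1238^32=961, 1238^64=865, 1238^128=1313, 1238^256=854, 1238^512=253; 1238^793 = 1238^1 * 1238^8 * 1238^16 * 1238^256 * 1238^512 = 656 (mod 1373); answer 656

656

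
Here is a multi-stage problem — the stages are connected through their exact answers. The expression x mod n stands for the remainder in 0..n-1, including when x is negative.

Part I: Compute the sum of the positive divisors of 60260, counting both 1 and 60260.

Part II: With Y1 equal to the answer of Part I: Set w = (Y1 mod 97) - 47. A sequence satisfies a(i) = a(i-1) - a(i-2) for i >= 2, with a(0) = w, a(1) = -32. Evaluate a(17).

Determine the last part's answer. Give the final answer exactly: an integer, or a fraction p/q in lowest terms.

Part I: 60260 = 2^2 * 5 * 23 * 131; sigma = (1 + 2 + 4) * (1 + 5) * (1 + 23) * (1 + 131) = 7 * 6 * 24 * 132 = 133056; answer 133056
Part II: Y1 = 133056; w = 22; a(2) = 1*(-32) - 1*(22) = -54; iterating: a(2)=-54, a(3)=-22, a(4)=32, a(5)=54, a(6)=22, a(7)=-32, a(8)=-54, a(9)=-22, a(10)=32, a(11)=54, a(12)=22, a(13)=-32, a(14)=-54, a(15)=-22, a(16)=32, a(17)=54; answer 54

54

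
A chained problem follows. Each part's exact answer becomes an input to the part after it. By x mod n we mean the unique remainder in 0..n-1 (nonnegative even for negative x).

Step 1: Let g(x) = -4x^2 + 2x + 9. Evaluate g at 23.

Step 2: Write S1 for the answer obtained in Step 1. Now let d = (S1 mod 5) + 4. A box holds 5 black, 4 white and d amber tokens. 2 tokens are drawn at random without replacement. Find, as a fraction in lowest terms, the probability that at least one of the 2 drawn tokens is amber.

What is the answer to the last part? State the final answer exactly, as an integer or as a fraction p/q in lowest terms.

25/34

Step 1: -4*(23)^2 + 2*(23)^1 + 9 = (-2116) + (46) + (9) = -2061; answer -2061
Step 2: S1 = -2061; d = 8; total draws C(17,2) = 136; complement C(9,2) = 36; favorable 136 - 36 = 100; P = 25/34; answer 25/34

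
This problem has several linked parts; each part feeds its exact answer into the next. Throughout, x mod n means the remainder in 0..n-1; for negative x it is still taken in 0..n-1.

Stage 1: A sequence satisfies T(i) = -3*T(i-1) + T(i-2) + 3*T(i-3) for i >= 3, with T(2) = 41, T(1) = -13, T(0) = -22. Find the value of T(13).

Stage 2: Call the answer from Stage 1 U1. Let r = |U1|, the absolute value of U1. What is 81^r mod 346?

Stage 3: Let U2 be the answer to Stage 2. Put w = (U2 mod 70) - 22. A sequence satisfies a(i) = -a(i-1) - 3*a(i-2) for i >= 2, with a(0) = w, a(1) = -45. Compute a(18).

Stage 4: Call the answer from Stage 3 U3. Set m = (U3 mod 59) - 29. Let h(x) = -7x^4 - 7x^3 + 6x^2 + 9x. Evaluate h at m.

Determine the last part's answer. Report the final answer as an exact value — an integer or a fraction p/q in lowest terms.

Stage 1: T(3) = -3*(41) + 1*(-13) + 3*(-22) = -202; iterating: T(3)=-202, T(4)=608, T(5)=-1903, T(6)=5711, T(7)=-17212, T(8)=51638, T(9)=-154993, T(10)=464981, T(11)=-1395022, T(12)=4185068, T(13)=-12555283; answer -12555283
Stage 2: U1 = -12555283; r = 12555283; squarings mod 346: 81^1=81, 81^2=333, 81^4=169, 81^8=189, 81^16=83, 81^32=315, 81^64=269, 81^128=47, 81^256=133, 81^512=43, 81^1024=119, 81^2048=321, 81^4096=279, 81^8192=337, 81^16384=81, 81^32768=333, 81^65536=169, 81^131072=189, 81^262144=83, 81^524288=315, 81^1048576=269, 81^2097152=47, 81^4194304=133, 81^8388608=43; 81^12555283 = 81^1 * 81^2 * 81^16 * 81^1024 * 81^4096 * 81^32768 * 81^65536 * 81^131072 * 81^262144 * 81^524288 * 81^1048576 * 81^2097152 * 81^8388608 = 313 (mod 346); answer 313
Stage 3: U2 = 313; w = 11; a(2) = -1*(-45) - 3*(11) = 12; iterating: a(2)=12, a(3)=123, a(4)=-159, a(5)=-210, a(6)=687, a(7)=-57, a(8)=-2004, a(9)=2175, a(10)=3837, a(11)=-10362, a(12)=-1149, a(13)=32235, a(14)=-28788, a(15)=-67917, a(16)=154281, a(17)=49470, a(18)=-512313; answer -512313
Stage 4: U3 = -512313; m = 14; -7*(14)^4 - 7*(14)^3 + 6*(14)^2 + 9*(14)^1 = (-268912) + (-19208) + (1176) + (126) = -286818; answer -286818

-286818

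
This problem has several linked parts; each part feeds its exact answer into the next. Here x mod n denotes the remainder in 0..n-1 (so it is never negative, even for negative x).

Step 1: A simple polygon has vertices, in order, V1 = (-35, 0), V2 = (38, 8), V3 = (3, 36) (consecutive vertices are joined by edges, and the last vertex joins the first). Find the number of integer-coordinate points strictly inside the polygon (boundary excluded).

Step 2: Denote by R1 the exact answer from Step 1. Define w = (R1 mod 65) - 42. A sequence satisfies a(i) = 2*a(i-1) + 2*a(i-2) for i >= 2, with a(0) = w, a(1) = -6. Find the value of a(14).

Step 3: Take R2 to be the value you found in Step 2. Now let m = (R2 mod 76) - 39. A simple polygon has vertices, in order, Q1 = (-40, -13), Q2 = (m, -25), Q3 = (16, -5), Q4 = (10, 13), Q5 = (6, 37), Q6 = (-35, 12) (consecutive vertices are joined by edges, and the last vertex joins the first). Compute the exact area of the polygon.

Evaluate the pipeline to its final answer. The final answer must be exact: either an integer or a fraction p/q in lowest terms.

Step 1: cross terms: (-35*8 - 38*0)=-280, (38*36 - 3*8)=1344, (3*0 - -35*36)=1260; twice the area = |2324| = 2324; area = 1162; boundary points = 1 + 7 + 2 = 10; strictly interior points = area - boundary/2 + 1 = 1158; answer 1158
Step 2: R1 = 1158; w = 11; a(2) = 2*(-6) + 2*(11) = 10; iterating: a(2)=10, a(3)=8, a(4)=36, a(5)=88, a(6)=248, a(7)=672, a(8)=1840, a(9)=5024, a(10)=13728, a(11)=37504, a(12)=102464, a(13)=279936, a(14)=764800; answer 764800
Step 3: R2 = 764800; m = -27; cross terms: (-40*-25 - -27*-13)=649, (-27*-5 - 16*-25)=535, (16*13 - 10*-5)=258, (10*37 - 6*13)=292, (6*12 - -35*37)=1367, (-35*-13 - -40*12)=935; twice the area = |4036| = 4036; area = 2018; answer 2018

2018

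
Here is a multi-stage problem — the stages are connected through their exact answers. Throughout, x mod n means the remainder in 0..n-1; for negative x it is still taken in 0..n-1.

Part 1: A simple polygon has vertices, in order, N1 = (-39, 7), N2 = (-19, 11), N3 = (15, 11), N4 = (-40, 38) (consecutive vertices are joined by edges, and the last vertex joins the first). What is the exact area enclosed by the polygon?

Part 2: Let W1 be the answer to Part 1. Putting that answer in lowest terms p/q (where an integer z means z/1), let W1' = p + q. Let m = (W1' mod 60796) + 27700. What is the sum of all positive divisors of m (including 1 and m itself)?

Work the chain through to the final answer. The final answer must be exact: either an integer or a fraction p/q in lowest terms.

53400

Part 1: cross terms: (-39*11 - -19*7)=-296, (-19*11 - 15*11)=-374, (15*38 - -40*11)=1010, (-40*7 - -39*38)=1202; twice the area = |1542| = 1542; area = 771; answer 771
Part 2: W1 = 771; threaded value p + q = 772; m = 28472; 28472 = 2^3 * 3559; sigma = (1 + 2 + 4 + 8) * (1 + 3559) = 15 * 3560 = 53400; answer 53400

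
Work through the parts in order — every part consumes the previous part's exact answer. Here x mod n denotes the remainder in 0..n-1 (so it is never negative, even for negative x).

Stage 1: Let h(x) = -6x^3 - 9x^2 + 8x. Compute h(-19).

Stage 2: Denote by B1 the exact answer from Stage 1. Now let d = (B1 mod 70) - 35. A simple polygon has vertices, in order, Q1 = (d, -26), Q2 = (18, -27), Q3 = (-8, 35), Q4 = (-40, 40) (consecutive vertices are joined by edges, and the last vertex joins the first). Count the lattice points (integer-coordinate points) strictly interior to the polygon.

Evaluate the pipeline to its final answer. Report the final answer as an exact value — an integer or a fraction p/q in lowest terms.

Stage 1: -6*(-19)^3 - 9*(-19)^2 + 8*(-19)^1 = (41154) + (-3249) + (-152) = 37753; answer 37753
Stage 2: B1 = 37753; d = -12; cross terms: (-12*-27 - 18*-26)=792, (18*35 - -8*-27)=414, (-8*40 - -40*35)=1080, (-40*-26 - -12*40)=1520; twice the area = |3806| = 3806; area = 1903; boundary points = 1 + 2 + 1 + 2 = 6; strictly interior points = area - boundary/2 + 1 = 1901; answer 1901

1901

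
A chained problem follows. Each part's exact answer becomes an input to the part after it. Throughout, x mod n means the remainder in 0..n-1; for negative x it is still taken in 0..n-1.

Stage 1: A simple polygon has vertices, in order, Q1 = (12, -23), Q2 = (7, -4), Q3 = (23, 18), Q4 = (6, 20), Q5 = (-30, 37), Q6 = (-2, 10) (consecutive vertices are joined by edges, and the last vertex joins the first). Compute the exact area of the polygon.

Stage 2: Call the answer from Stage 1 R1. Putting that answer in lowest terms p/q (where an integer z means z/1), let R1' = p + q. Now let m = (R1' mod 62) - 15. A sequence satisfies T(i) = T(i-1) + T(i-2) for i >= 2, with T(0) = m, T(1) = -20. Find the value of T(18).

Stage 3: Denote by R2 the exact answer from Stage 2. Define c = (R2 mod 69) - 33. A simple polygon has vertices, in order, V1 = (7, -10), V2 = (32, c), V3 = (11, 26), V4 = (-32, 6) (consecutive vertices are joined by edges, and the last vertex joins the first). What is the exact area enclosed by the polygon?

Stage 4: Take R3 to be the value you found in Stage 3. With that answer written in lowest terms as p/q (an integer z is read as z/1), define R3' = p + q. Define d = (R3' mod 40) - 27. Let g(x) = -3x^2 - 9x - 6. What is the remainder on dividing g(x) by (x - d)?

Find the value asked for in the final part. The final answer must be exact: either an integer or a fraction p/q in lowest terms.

Stage 1: cross terms: (12*-4 - 7*-23)=113, (7*18 - 23*-4)=218, (23*20 - 6*18)=352, (6*37 - -30*20)=822, (-30*10 - -2*37)=-226, (-2*-23 - 12*10)=-74; twice the area = |1205| = 1205; area = 1205/2; answer 1205/2
Stage 2: R1 = 1205/2; threaded value p + q = 1207; m = 14; T(2) = 1*(-20) + 1*(14) = -6; iterating: T(2)=-6, T(3)=-26, T(4)=-32, T(5)=-58, T(6)=-90, T(7)=-148, T(8)=-238, T(9)=-386, T(10)=-624, T(11)=-1010, T(12)=-1634, T(13)=-2644, T(14)=-4278, T(15)=-6922, T(16)=-11200, T(17)=-18122, T(18)=-29322; answer -29322
Stage 3: R2 = -29322; c = -30; cross terms: (7*-30 - 32*-10)=110, (32*26 - 11*-30)=1162, (11*6 - -32*26)=898, (-32*-10 - 7*6)=278; twice the area = |2448| = 2448; area = 1224; answer 1224
Stage 4: R3 = 1224; threaded value p + q = 1225; d = -2; remainder = value at the root: -3*(-2)^2 - 9*(-2)^1 - 6 = (-12) + (18) + (-6) = 0; answer 0

0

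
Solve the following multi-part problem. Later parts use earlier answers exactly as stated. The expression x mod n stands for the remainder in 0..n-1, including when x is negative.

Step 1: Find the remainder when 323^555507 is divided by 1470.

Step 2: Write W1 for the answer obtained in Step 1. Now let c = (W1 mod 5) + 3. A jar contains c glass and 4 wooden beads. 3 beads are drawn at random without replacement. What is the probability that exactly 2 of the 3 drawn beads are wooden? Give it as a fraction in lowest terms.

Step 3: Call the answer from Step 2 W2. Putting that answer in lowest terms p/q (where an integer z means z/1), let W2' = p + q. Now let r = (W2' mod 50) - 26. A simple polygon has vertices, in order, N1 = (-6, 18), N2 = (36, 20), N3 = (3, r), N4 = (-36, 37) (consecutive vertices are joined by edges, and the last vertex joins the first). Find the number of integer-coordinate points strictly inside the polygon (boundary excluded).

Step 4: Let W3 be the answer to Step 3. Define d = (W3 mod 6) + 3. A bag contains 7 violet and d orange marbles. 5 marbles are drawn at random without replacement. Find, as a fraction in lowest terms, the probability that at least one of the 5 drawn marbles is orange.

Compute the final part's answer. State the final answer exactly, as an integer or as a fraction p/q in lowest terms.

Step 1: squarings mod 1470: 323^1=323, 323^2=1429, 323^4=211, 323^8=421, 323^16=841, 323^32=211, 323^64=421, 323^128=841, 323^256=211, 323^512=421, 323^1024=841, 323^2048=211, 323^4096=421, 323^8192=841, 323^16384=211, 323^32768=421, 323^65536=841, 323^131072=211, 323^262144=421, 323^524288=841; 323^555507 = 323^1 * 323^2 * 323^16 * 323^32 * 323^64 * 323^128 * 323^256 * 323^2048 * 323^4096 * 323^8192 * 323^16384 * 323^524288 = 617 (mod 1470); answer 617
Step 2: W1 = 617; c = 5; total draws C(9,3) = 84; favorable C(4,2)*C(5,1) = 30; P = 5/14; answer 5/14
Step 3: W2 = 5/14; threaded value p + q = 19; r = -7; cross terms: (-6*20 - 36*18)=-768, (36*-7 - 3*20)=-312, (3*37 - -36*-7)=-141, (-36*18 - -6*37)=-426; twice the area = |-1647| = 1647; area = 1647/2; boundary points = 2 + 3 + 1 + 1 = 7; strictly interior points = area - boundary/2 + 1 = 821; answer 821
Step 4: W3 = 821; d = 8; total draws C(15,5) = 3003; complement C(7,5) = 21; favorable 3003 - 21 = 2982; P = 142/143; answer 142/143

142/143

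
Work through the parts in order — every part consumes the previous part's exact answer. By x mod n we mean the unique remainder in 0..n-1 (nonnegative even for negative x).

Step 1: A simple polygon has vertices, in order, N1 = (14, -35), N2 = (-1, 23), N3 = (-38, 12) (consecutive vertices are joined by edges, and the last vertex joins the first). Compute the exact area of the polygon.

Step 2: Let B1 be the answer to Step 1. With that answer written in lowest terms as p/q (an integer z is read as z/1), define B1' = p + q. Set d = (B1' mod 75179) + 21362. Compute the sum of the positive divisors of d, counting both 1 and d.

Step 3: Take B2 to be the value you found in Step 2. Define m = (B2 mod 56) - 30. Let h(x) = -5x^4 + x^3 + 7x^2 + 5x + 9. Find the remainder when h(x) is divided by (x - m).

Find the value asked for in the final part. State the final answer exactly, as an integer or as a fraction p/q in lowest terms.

-187885

Step 1: cross terms: (14*23 - -1*-35)=287, (-1*12 - -38*23)=862, (-38*-35 - 14*12)=1162; twice the area = |2311| = 2311; area = 2311/2; answer 2311/2
Step 2: B1 = 2311/2; threaded value p + q = 2313; d = 23675; 23675 = 5^2 * 947; sigma = (1 + 5 + 25) * (1 + 947) = 31 * 948 = 29388; answer 29388
Step 3: B2 = 29388; m = 14; remainder = value at the root: -5*(14)^4 + 1*(14)^3 + 7*(14)^2 + 5*(14)^1 + 9 = (-192080) + (2744) + (1372) + (70) + (9) = -187885; answer -187885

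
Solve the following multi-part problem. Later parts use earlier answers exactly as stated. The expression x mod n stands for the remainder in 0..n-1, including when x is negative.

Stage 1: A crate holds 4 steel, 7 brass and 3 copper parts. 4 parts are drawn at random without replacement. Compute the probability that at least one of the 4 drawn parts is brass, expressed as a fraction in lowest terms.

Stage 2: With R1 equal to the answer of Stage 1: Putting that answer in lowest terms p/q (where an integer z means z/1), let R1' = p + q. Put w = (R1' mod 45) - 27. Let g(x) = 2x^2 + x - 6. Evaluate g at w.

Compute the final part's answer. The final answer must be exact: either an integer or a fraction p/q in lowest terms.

Stage 1: total draws C(14,4) = 1001; complement C(7,4) = 35; favorable 1001 - 35 = 966; P = 138/143; answer 138/143
Stage 2: R1 = 138/143; threaded value p + q = 281; w = -16; 2*(-16)^2 + 1*(-16)^1 - 6 = (512) + (-16) + (-6) = 490; answer 490

490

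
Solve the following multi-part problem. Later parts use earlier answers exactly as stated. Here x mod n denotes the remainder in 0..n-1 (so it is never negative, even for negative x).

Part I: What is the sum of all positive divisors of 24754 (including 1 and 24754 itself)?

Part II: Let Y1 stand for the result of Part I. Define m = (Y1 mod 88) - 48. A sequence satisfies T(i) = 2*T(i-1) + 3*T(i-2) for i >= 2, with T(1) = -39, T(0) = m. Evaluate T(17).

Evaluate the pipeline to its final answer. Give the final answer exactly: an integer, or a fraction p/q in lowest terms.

-32285079

Part I: 24754 = 2 * 12377; sigma = (1 + 2) * (1 + 12377) = 3 * 12378 = 37134; answer 37134
Part II: Y1 = 37134; m = 38; T(2) = 2*(-39) + 3*(38) = 36; iterating: T(2)=36, T(3)=-45, T(4)=18, T(5)=-99, T(6)=-144, T(7)=-585, T(8)=-1602, T(9)=-4959, T(10)=-14724, T(11)=-44325, T(12)=-132822, T(13)=-398619, T(14)=-1195704, T(15)=-3587265, T(16)=-10761642, T(17)=-32285079; answer -32285079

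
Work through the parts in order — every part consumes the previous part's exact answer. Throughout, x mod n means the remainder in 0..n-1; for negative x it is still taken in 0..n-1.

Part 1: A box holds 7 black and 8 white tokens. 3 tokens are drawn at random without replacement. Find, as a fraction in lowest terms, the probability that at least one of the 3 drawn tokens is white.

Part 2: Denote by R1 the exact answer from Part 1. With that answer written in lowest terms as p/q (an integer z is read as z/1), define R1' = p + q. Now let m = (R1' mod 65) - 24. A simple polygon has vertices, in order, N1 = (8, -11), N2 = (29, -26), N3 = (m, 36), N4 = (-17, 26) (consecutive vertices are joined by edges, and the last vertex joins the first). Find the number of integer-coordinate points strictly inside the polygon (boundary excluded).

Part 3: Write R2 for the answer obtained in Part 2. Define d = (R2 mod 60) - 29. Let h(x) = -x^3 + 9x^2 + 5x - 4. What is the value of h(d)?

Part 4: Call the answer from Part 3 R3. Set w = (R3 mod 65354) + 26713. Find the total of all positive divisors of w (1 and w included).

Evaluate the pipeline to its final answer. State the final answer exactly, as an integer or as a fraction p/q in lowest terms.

141372

Part 1: total draws C(15,3) = 455; complement C(7,3) = 35; favorable 455 - 35 = 420; P = 12/13; answer 12/13
Part 2: R1 = 12/13; threaded value p + q = 25; m = 1; cross terms: (8*-26 - 29*-11)=111, (29*36 - 1*-26)=1070, (1*26 - -17*36)=638, (-17*-11 - 8*26)=-21; twice the area = |1798| = 1798; area = 899; boundary points = 3 + 2 + 2 + 1 = 8; strictly interior points = area - boundary/2 + 1 = 896; answer 896
Part 3: R2 = 896; d = 27; -1*(27)^3 + 9*(27)^2 + 5*(27)^1 - 4 = (-19683) + (6561) + (135) + (-4) = -12991; answer -12991
Part 4: R3 = -12991; w = 79076; 79076 = 2^2 * 53 * 373; sigma = (1 + 2 + 4) * (1 + 53) * (1 + 373) = 7 * 54 * 374 = 141372; answer 141372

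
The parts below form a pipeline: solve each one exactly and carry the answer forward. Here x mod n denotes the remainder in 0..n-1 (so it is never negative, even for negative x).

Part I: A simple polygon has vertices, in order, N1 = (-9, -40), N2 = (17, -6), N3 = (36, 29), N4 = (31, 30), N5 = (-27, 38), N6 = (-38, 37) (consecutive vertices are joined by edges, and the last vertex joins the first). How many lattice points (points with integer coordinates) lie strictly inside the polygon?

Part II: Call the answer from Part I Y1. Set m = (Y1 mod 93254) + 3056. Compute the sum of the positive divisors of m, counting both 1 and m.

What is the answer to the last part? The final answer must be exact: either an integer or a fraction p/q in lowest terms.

11280

Part I: cross terms: (-9*-6 - 17*-40)=734, (17*29 - 36*-6)=709, (36*30 - 31*29)=181, (31*38 - -27*30)=1988, (-27*37 - -38*38)=445, (-38*-40 - -9*37)=1853; twice the area = |5910| = 5910; area = 2955; boundary points = 2 + 1 + 1 + 2 + 1 + 1 = 8; strictly interior points = area - boundary/2 + 1 = 2952; answer 2952
Part II: Y1 = 2952; m = 6008; 6008 = 2^3 * 751; sigma = (1 + 2 + 4 + 8) * (1 + 751) = 15 * 752 = 11280; answer 11280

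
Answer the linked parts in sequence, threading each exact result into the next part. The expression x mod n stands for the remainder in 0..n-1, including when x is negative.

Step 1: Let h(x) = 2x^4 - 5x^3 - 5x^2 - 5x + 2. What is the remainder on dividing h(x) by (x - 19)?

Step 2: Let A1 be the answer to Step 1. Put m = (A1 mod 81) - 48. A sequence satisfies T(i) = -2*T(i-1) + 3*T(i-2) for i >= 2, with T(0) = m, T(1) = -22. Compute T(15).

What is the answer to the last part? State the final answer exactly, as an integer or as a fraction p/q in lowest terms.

-190123000

Step 1: remainder = value at the root: 2*(19)^4 - 5*(19)^3 - 5*(19)^2 - 5*(19)^1 + 2 = (260642) + (-34295) + (-1805) + (-95) + (2) = 224449; answer 224449
Step 2: A1 = 224449; m = 31; T(2) = -2*(-22) + 3*(31) = 137; iterating: T(2)=137, T(3)=-340, T(4)=1091, T(5)=-3202, T(6)=9677, T(7)=-28960, T(8)=86951, T(9)=-260782, T(10)=782417, T(11)=-2347180, T(12)=7041611, T(13)=-21124762, T(14)=63374357, T(15)=-190123000; answer -190123000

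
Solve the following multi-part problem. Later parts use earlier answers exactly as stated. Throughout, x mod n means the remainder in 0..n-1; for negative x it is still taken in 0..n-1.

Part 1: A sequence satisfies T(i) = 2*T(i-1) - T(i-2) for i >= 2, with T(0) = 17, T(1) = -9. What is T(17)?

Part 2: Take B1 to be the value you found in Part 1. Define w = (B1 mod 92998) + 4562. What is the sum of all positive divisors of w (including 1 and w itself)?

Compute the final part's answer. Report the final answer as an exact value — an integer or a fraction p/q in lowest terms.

Part 1: T(2) = 2*(-9) - 1*(17) = -35; iterating: T(2)=-35, T(3)=-61, T(4)=-87, T(5)=-113, T(6)=-139, T(7)=-165, T(8)=-191, T(9)=-217, T(10)=-243, T(11)=-269, T(12)=-295, T(13)=-321, T(14)=-347, T(15)=-373, T(16)=-399, T(17)=-425; answer -425
Part 2: B1 = -425; w = 97135; 97135 = 5 * 19427; sigma = (1 + 5) * (1 + 19427) = 6 * 19428 = 116568; answer 116568

116568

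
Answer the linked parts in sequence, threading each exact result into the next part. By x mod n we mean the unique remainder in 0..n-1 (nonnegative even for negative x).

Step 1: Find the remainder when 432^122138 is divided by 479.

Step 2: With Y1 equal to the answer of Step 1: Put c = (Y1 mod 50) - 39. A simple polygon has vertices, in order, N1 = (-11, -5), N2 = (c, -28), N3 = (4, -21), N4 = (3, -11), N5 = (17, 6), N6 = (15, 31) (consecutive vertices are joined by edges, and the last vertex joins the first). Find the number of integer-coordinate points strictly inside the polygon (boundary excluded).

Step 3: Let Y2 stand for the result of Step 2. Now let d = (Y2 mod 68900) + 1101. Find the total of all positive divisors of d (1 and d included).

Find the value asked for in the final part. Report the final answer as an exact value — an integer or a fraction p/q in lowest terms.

3472

Step 1: squarings mod 479: 432^1=432, 432^2=293, 432^4=108, 432^8=168, 432^16=442, 432^32=411, 432^64=313, 432^128=253, 432^256=302, 432^512=194, 432^1024=274, 432^2048=352, 432^4096=322, 432^8192=220, 432^16384=21, 432^32768=441, 432^65536=7; 432^122138 = 432^2 * 432^8 * 432^16 * 432^256 * 432^1024 * 432^2048 * 432^4096 * 432^16384 * 432^32768 * 432^65536 = 247 (mod 479); answer 247
Step 2: Y1 = 247; c = 8; cross terms: (-11*-28 - 8*-5)=348, (8*-21 - 4*-28)=-56, (4*-11 - 3*-21)=19, (3*6 - 17*-11)=205, (17*31 - 15*6)=437, (15*-5 - -11*31)=266; twice the area = |1219| = 1219; area = 1219/2; boundary points = 1 + 1 + 1 + 1 + 1 + 2 = 7; strictly interior points = area - boundary/2 + 1 = 607; answer 607
Step 3: Y2 = 607; d = 1708; 1708 = 2^2 * 7 * 61; sigma = (1 + 2 + 4) * (1 + 7) * (1 + 61) = 7 * 8 * 62 = 3472; answer 3472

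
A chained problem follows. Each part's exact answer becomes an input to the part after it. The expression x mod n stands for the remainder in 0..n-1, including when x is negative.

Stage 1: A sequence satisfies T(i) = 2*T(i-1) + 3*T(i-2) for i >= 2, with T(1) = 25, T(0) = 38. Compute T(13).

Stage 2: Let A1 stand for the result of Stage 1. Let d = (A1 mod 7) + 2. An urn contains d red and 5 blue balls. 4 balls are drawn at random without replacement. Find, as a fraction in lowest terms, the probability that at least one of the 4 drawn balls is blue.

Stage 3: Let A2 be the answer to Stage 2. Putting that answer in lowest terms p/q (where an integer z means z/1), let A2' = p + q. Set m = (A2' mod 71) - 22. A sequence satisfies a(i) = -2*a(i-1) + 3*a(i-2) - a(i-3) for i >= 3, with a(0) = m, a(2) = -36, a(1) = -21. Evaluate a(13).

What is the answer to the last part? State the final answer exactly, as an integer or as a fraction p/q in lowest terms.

Stage 1: T(2) = 2*(25) + 3*(38) = 164; iterating: T(2)=164, T(3)=403, T(4)=1298, T(5)=3805, T(6)=11504, T(7)=34423, T(8)=103358, T(9)=309985, T(10)=930044, T(11)=2790043, T(12)=8370218, T(13)=25110565; answer 25110565
Stage 2: A1 = 25110565; d = 6; total draws C(11,4) = 330; complement C(6,4) = 15; favorable 330 - 15 = 315; P = 21/22; answer 21/22
Stage 3: A2 = 21/22; threaded value p + q = 43; m = 21; a(3) = -2*(-36) + 3*(-21) - 1*(21) = -12; iterating: a(3)=-12, a(4)=-63, a(5)=126, a(6)=-429, a(7)=1299, a(8)=-4011, a(9)=12348, a(10)=-38028, a(11)=117111, a(12)=-360654, a(13)=1110669; answer 1110669

1110669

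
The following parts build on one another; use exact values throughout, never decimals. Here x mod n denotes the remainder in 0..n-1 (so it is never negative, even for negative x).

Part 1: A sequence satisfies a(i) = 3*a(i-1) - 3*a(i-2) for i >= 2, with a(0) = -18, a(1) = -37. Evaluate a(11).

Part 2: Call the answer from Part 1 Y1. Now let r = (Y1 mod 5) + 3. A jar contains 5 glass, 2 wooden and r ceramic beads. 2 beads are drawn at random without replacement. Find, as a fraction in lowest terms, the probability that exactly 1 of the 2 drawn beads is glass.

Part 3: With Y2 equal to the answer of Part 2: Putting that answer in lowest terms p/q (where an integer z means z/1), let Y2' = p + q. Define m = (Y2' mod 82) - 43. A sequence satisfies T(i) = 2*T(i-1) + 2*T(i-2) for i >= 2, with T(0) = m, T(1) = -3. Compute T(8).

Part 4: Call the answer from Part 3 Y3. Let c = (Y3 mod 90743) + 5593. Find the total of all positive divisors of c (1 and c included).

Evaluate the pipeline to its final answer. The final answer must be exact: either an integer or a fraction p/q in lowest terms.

10500

Part 1: a(2) = 3*(-37) - 3*(-18) = -57; iterating: a(2)=-57, a(3)=-60, a(4)=-9, a(5)=153, a(6)=486, a(7)=999, a(8)=1539, a(9)=1620, a(10)=243, a(11)=-4131; answer -4131
Part 2: Y1 = -4131; r = 7; total draws C(14,2) = 91; favorable C(5,1)*C(9,1) = 45; P = 45/91; answer 45/91
Part 3: Y2 = 45/91; threaded value p + q = 136; m = 11; T(2) = 2*(-3) + 2*(11) = 16; iterating: T(2)=16, T(3)=26, T(4)=84, T(5)=220, T(6)=608, T(7)=1656, T(8)=4528; answer 4528
Part 4: Y3 = 4528; c = 10121; 10121 = 29 * 349; sigma = (1 + 29) * (1 + 349) = 30 * 350 = 10500; answer 10500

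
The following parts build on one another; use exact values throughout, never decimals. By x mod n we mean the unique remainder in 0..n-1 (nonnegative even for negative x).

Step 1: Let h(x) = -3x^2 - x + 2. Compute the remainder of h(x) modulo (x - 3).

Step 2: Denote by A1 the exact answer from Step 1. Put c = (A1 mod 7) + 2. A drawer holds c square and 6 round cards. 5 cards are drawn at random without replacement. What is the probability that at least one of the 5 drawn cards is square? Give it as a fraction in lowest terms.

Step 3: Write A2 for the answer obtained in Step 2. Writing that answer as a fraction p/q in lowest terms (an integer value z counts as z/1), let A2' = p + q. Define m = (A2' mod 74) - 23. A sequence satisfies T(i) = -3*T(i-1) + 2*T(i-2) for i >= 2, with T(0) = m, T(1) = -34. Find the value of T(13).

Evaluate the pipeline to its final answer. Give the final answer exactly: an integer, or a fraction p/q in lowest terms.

-182957146

Step 1: remainder = value at the root: -3*(3)^2 - 1*(3)^1 + 2 = (-27) + (-3) + (2) = -28; answer -28
Step 2: A1 = -28; c = 2; total draws C(8,5) = 56; complement C(6,5) = 6; favorable 56 - 6 = 50; P = 25/28; answer 25/28
Step 3: A2 = 25/28; threaded value p + q = 53; m = 30; T(2) = -3*(-34) + 2*(30) = 162; iterating: T(2)=162, T(3)=-554, T(4)=1986, T(5)=-7066, T(6)=25170, T(7)=-89642, T(8)=319266, T(9)=-1137082, T(10)=4049778, T(11)=-14423498, T(12)=51370050, T(13)=-182957146; answer -182957146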